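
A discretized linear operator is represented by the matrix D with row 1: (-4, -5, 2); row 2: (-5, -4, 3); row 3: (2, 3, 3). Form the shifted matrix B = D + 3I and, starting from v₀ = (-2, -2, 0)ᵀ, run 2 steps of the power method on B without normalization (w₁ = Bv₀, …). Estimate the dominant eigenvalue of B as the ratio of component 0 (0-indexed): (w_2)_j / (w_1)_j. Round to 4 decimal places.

B = D + 3I has rows (-1, -5, 2); (-5, -1, 3); (2, 3, 6)
w1 = Bv₀ = ((-1)·(-2) + (-5)·(-2) + 2·0; (-5)·(-2) + (-1)·(-2) + 3·0; 2·(-2) + 3·(-2) + 6·0) = (12, 12, -10)
w2 = Bw1 = ((-1)·12 + (-5)·12 + 2·(-10); (-5)·12 + (-1)·12 + 3·(-10); 2·12 + 3·12 + 6·(-10)) = (-92, -102, 0)
Ratio: -92/12 = -7.6667

-7.6667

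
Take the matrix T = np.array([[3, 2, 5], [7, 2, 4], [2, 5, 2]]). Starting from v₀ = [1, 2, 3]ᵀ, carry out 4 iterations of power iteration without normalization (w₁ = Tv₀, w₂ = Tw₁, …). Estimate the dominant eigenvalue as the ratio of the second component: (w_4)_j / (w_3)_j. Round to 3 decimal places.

w1 = Tv₀ = (22, 23, 18)
w2 = Tw1 = (202, 272, 195)
w3 = Tw2 = (2125, 2738, 2154)
w4 = Tw3 = (22621, 28967, 22248)
Ratio at component: 28967 / 2738 = 10.580

10.580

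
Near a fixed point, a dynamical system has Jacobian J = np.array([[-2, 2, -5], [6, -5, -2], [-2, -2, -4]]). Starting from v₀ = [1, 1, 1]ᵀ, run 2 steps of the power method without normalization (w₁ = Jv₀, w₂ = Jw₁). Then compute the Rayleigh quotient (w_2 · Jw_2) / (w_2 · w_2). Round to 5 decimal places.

-6.80699

w1 = Jv₀ = (-5, -1, -8)
w2 = Jw1 = (48, -9, 44)
Jw2 = (-334, 245, -254)
w2·Jw2 = 48·(-334) + (-9)·245 + 44·(-254) = -29413; w2·w2 = 48·48 + (-9)·(-9) + 44·44 = 4321
λ ≈ -29413/4321 = -6.80699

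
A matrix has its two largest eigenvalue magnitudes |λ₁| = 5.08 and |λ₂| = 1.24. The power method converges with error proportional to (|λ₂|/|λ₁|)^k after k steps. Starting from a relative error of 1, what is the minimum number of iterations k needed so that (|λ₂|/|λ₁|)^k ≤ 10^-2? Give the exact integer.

4

|λ₂/λ₁| = 1.24/5.08 = 0.24409
Need k ≥ ln(10^-2) / ln(0.24409) = -4.6052 / -1.4102 ≈ 3.266
Smallest integer k satisfying the bound: 4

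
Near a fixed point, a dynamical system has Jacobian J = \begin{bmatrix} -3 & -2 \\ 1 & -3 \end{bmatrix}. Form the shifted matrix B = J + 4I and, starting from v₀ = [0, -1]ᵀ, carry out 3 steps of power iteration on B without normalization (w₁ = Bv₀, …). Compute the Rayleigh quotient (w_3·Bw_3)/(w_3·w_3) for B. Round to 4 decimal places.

B = J + 4I has rows (1, -2); (1, 1)
w1 = Bv₀ = (1·0 + (-2)·(-1); 1·0 + 1·(-1)) = (2, -1)
w2 = Bw1 = (1·2 + (-2)·(-1); 1·2 + 1·(-1)) = (4, 1)
w3 = Bw2 = (2, 5)
Bw3 = (-8, 7)
w3·Bw3 = 19; w3·w3 = 29; μ ≈ 19/29 = 0.6552

0.6552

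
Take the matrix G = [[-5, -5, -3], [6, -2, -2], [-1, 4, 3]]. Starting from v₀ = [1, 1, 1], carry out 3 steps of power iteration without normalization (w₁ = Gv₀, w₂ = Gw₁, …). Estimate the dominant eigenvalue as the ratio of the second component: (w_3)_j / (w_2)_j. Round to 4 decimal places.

w1 = Gv₀ = ((-5)·1 + (-5)·1 + (-3)·1; 6·1 + (-2)·1 + (-2)·1; (-1)·1 + 4·1 + 3·1) = (-13, 2, 6)
w2 = Gw1 = ((-5)·(-13) + (-5)·2 + (-3)·6; 6·(-13) + (-2)·2 + (-2)·6; (-1)·(-13) + 4·2 + 3·6) = (37, -94, 39)
w3 = Gw2 = (168, 332, -296)
Ratio at component: 332 / -94 = -3.5319

λ ≈ -3.5319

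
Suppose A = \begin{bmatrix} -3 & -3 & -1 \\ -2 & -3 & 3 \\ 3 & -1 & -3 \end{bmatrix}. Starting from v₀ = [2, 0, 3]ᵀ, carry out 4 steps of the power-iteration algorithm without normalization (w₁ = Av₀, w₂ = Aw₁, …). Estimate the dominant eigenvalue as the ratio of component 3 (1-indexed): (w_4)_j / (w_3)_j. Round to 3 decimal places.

λ ≈ -2.425

w1 = Av₀ = ((-3)·2 + (-3)·0 + (-1)·3; (-2)·2 + (-3)·0 + 3·3; 3·2 + (-1)·0 + (-3)·3) = (-9, 5, -3)
w2 = Aw1 = ((-3)·(-9) + (-3)·5 + (-1)·(-3); (-2)·(-9) + (-3)·5 + 3·(-3); 3·(-9) + (-1)·5 + (-3)·(-3)) = (15, -6, -23)
w3 = Aw2 = (-4, -81, 120)
w4 = Aw3 = (135, 611, -291)
Ratio at component: -291 / 120 = -2.425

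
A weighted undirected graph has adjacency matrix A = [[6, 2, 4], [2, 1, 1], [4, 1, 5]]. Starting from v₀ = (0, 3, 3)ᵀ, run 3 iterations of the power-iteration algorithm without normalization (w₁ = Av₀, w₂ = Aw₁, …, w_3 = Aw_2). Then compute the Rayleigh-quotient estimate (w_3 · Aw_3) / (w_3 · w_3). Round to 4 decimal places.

w1 = Av₀ = (18, 6, 18)
w2 = Aw1 = (192, 60, 168)
w3 = Aw2 = (1944, 612, 1668)
Aw3 = (19560, 6168, 16728)
w3·Aw3 = 1944·19560 + 612·6168 + 1668·16728 = 69701760; w3·w3 = 1944·1944 + 612·612 + 1668·1668 = 6935904
λ ≈ 69701760/6935904 = 10.0494

10.0494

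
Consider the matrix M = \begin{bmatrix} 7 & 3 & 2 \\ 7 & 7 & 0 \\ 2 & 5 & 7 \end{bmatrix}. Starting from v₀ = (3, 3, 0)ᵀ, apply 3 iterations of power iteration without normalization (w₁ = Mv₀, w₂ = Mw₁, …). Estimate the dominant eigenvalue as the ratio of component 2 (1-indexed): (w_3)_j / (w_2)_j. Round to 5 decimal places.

12.25000

w1 = Mv₀ = (30, 42, 21)
w2 = Mw1 = (378, 504, 417)
w3 = Mw2 = (4992, 6174, 6195)
Ratio at component: 6174 / 504 = 12.25000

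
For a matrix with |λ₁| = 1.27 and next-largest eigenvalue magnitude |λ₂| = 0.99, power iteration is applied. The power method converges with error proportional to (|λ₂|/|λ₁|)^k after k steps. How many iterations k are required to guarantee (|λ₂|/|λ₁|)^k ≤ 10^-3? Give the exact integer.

|λ₂/λ₁| = 0.99/1.27 = 0.77953
Need k ≥ ln(10^-3) / ln(0.77953) = -6.9078 / -0.2491 ≈ 27.735
Smallest integer k satisfying the bound: 28

28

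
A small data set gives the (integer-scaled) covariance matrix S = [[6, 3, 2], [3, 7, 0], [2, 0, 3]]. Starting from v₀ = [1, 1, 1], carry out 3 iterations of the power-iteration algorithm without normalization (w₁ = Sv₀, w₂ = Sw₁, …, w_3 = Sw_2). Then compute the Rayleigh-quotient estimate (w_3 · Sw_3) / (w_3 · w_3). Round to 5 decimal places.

λ ≈ 9.79601

w1 = Sv₀ = (6·1 + 3·1 + 2·1; 3·1 + 7·1 + 0·1; 2·1 + 0·1 + 3·1) = (11, 10, 5)
w2 = Sw1 = (6·11 + 3·10 + 2·5; 3·11 + 7·10 + 0·5; 2·11 + 0·10 + 3·5) = (106, 103, 37)
w3 = Sw2 = (1019, 1039, 323)
Sw3 = (9877, 10330, 3007)
w3·Sw3 = 1019·9877 + 1039·10330 + 323·3007 = 21768794; w3·w3 = 1019·1019 + 1039·1039 + 323·323 = 2222211
λ ≈ 21768794/2222211 = 9.79601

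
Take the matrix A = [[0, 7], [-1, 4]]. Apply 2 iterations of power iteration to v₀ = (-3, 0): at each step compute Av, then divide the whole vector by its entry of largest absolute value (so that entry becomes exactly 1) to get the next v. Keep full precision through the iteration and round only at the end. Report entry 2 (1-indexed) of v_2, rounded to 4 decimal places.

0.5714

Av0 = (0.00000, 3.00000); divide by 3.00000 → v1 = (0.00000, 1.00000)
Av1 = (7.00000, 4.00000); divide by 7.00000 → v2 = (1.00000, 0.57143)
Requested entry of v2: 12/21 = 0.5714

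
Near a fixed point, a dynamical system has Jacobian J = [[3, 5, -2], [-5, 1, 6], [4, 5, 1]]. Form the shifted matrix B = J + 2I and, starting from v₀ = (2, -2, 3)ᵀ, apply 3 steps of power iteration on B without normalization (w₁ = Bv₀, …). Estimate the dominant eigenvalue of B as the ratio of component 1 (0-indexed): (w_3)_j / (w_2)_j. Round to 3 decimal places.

μ ≈ 5.718

B = J + 2I has rows (5, 5, -2); (-5, 3, 6); (4, 5, 3)
w1 = Bv₀ = (5·2 + 5·(-2) + (-2)·3; (-5)·2 + 3·(-2) + 6·3; 4·2 + 5·(-2) + 3·3) = (-6, 2, 7)
w2 = Bw1 = (5·(-6) + 5·2 + (-2)·7; (-5)·(-6) + 3·2 + 6·7; 4·(-6) + 5·2 + 3·7) = (-34, 78, 7)
w3 = Bw2 = (206, 446, 275)
Ratio: 446/78 = 5.718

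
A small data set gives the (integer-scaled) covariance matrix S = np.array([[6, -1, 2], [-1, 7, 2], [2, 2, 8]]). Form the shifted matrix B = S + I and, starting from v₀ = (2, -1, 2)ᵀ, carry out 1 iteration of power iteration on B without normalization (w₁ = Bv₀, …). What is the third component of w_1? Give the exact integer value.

B = S + I has rows (7, -1, 2); (-1, 8, 2); (2, 2, 9)
w1 = Bv₀ = (7·2 + (-1)·(-1) + 2·2; (-1)·2 + 8·(-1) + 2·2; 2·2 + 2·(-1) + 9·2) = (19, -6, 20)
Requested component of w1: 20

20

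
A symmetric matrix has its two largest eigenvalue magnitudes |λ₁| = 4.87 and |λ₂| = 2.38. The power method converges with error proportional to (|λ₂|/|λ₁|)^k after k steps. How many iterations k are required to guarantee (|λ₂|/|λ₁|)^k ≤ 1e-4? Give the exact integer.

|λ₂/λ₁| = 2.38/4.87 = 0.48871
Need k ≥ ln(1e-4) / ln(0.48871) = -9.2103 / -0.7160 ≈ 12.864
Smallest integer k satisfying the bound: 13

13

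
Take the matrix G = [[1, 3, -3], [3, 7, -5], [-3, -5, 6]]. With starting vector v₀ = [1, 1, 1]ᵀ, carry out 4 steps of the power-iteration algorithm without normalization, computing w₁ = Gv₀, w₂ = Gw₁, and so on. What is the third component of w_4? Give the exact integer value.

-7144

w1 = Gv₀ = (1, 5, -2)
w2 = Gw1 = (22, 48, -40)
w3 = Gw2 = (286, 602, -546)
w4 = Gw3 = (3730, 7802, -7144)
The requested component of w4 is -7144.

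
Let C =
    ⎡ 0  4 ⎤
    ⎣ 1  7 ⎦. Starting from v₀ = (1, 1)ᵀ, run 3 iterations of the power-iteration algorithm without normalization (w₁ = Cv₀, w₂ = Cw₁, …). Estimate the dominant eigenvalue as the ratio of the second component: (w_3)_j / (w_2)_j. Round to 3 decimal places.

w1 = Cv₀ = (0·1 + 4·1; 1·1 + 7·1) = (4, 8)
w2 = Cw1 = (0·4 + 4·8; 1·4 + 7·8) = (32, 60)
w3 = Cw2 = (240, 452)
Ratio at component: 452 / 60 = 7.533

7.533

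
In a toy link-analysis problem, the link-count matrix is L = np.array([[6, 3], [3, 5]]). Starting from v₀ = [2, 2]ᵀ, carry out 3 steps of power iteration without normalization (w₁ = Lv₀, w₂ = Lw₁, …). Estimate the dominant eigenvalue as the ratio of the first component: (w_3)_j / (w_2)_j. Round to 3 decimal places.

λ ≈ 8.577

w1 = Lv₀ = (6·2 + 3·2; 3·2 + 5·2) = (18, 16)
w2 = Lw1 = (6·18 + 3·16; 3·18 + 5·16) = (156, 134)
w3 = Lw2 = (1338, 1138)
Ratio at component: 1338 / 156 = 8.577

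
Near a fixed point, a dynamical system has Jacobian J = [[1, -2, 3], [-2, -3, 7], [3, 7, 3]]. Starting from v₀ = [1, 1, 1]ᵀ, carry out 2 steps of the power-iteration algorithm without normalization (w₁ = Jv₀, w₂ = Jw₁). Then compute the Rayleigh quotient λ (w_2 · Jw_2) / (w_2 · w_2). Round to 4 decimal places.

w1 = Jv₀ = (1·1 + (-2)·1 + 3·1; (-2)·1 + (-3)·1 + 7·1; 3·1 + 7·1 + 3·1) = (2, 2, 13)
w2 = Jw1 = (1·2 + (-2)·2 + 3·13; (-2)·2 + (-3)·2 + 7·13; 3·2 + 7·2 + 3·13) = (37, 81, 59)
Jw2 = (52, 96, 855)
w2·Jw2 = 37·52 + 81·96 + 59·855 = 60145; w2·w2 = 37·37 + 81·81 + 59·59 = 11411
λ ≈ 60145/11411 = 5.2708

5.2708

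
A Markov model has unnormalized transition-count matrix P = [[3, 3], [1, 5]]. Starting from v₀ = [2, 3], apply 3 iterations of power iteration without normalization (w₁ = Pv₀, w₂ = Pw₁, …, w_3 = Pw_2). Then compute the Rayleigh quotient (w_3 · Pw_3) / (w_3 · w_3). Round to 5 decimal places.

6.01333

w1 = Pv₀ = (15, 17)
w2 = Pw1 = (96, 100)
w3 = Pw2 = (588, 596)
Pw3 = (3552, 3568)
w3·Pw3 = 588·3552 + 596·3568 = 4215104; w3·w3 = 588·588 + 596·596 = 700960
λ ≈ 4215104/700960 = 6.01333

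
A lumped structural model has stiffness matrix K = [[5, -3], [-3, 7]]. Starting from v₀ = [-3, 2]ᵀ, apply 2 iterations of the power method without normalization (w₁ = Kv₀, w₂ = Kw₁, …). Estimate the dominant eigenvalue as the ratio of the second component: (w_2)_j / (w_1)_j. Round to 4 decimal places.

9.7391

w1 = Kv₀ = (5·(-3) + (-3)·2; (-3)·(-3) + 7·2) = (-21, 23)
w2 = Kw1 = (5·(-21) + (-3)·23; (-3)·(-21) + 7·23) = (-174, 224)
Ratio at component: 224 / 23 = 9.7391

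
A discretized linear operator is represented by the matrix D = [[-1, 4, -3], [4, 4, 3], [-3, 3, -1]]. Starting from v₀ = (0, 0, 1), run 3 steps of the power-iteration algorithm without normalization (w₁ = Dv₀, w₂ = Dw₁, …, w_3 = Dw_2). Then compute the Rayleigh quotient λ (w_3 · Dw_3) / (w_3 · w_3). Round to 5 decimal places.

w1 = Dv₀ = ((-1)·0 + 4·0 + (-3)·1; 4·0 + 4·0 + 3·1; (-3)·0 + 3·0 + (-1)·1) = (-3, 3, -1)
w2 = Dw1 = ((-1)·(-3) + 4·3 + (-3)·(-1); 4·(-3) + 4·3 + 3·(-1); (-3)·(-3) + 3·3 + (-1)·(-1)) = (18, -3, 19)
w3 = Dw2 = (-87, 117, -82)
Dw3 = (801, -126, 694)
w3·Dw3 = (-87)·801 + 117·(-126) + (-82)·694 = -141337; w3·w3 = (-87)·(-87) + 117·117 + (-82)·(-82) = 27982
λ ≈ -141337/27982 = -5.05100

-5.05100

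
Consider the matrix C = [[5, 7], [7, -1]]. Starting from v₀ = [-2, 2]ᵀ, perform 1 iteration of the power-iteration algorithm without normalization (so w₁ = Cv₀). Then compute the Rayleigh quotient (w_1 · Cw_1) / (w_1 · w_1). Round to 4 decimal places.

w1 = Cv₀ = (5·(-2) + 7·2; 7·(-2) + (-1)·2) = (4, -16)
Cw1 = (-92, 44)
w1·Cw1 = 4·(-92) + (-16)·44 = -1072; w1·w1 = 4·4 + (-16)·(-16) = 272
λ ≈ -1072/272 = -3.9412

-3.9412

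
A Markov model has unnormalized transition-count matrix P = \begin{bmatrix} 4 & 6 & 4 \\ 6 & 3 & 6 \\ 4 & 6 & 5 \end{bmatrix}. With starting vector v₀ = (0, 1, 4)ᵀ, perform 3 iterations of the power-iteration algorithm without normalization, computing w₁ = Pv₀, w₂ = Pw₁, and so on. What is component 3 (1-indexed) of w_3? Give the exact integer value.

5530

w1 = Pv₀ = (4·0 + 6·1 + 4·4; 6·0 + 3·1 + 6·4; 4·0 + 6·1 + 5·4) = (22, 27, 26)
w2 = Pw1 = (4·22 + 6·27 + 4·26; 6·22 + 3·27 + 6·26; 4·22 + 6·27 + 5·26) = (354, 369, 380)
w3 = Pw2 = (5150, 5511, 5530)
The requested component of w3 is 5530.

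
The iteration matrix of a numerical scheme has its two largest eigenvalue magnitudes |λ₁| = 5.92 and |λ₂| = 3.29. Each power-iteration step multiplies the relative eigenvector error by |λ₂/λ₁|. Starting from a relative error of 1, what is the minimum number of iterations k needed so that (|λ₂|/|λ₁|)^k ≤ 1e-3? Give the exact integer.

|λ₂/λ₁| = 3.29/5.92 = 0.55574
Need k ≥ ln(1e-3) / ln(0.55574) = -6.9078 / -0.5874 ≈ 11.759
Smallest integer k satisfying the bound: 12

12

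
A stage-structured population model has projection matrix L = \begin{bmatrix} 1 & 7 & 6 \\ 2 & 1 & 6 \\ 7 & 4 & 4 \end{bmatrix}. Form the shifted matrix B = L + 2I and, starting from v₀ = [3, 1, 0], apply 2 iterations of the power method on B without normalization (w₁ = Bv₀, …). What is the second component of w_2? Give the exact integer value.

209

B = L + 2I has rows (3, 7, 6); (2, 3, 6); (7, 4, 6)
w1 = Bv₀ = (16, 9, 25)
w2 = Bw1 = (261, 209, 298)
Requested component of w2: 209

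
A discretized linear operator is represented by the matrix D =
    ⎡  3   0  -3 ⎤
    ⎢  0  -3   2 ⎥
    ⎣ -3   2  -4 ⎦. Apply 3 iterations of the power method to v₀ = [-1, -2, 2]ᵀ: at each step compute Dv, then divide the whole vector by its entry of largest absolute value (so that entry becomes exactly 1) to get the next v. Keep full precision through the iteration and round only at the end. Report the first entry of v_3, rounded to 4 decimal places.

0.5818

Dv0 = (-9.00000, 10.00000, -9.00000); divide by 10.00000 → v1 = (-0.90000, 1.00000, -0.90000)
Dv1 = (0.00000, -4.80000, 8.30000); divide by 8.30000 → v2 = (0.00000, -0.57831, 1.00000)
Dv2 = (-3.00000, 3.73494, -5.15663); divide by -5.15663 → v3 = (0.58178, -0.72430, 1.00000)
Requested entry of v3: -249/-428 = 0.5818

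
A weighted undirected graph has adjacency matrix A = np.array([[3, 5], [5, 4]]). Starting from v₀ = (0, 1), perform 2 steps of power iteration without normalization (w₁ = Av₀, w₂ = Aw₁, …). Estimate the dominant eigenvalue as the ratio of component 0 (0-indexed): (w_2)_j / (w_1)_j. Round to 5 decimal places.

w1 = Av₀ = (5, 4)
w2 = Aw1 = (35, 41)
Ratio at component: 35 / 5 = 7.00000

λ ≈ 7.00000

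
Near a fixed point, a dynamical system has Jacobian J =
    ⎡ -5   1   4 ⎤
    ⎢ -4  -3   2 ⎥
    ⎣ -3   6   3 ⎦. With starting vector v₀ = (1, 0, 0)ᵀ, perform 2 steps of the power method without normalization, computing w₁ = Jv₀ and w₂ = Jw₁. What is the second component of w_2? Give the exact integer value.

w1 = Jv₀ = (-5, -4, -3)
w2 = Jw1 = (9, 26, -18)
The requested component of w2 is 26.

26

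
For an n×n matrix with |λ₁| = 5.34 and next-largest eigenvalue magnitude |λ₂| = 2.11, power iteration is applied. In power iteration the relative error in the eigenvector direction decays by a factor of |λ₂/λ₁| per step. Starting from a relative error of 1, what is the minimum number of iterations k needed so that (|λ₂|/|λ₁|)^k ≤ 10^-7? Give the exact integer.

|λ₂/λ₁| = 2.11/5.34 = 0.39513
Need k ≥ ln(10^-7) / ln(0.39513) = -16.1181 / -0.9285 ≈ 17.359
Smallest integer k satisfying the bound: 18

18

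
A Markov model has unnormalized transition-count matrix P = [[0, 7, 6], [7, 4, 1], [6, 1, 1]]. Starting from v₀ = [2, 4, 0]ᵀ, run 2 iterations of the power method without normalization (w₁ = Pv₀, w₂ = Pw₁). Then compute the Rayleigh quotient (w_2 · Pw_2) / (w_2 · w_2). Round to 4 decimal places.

11.3632

w1 = Pv₀ = (0·2 + 7·4 + 6·0; 7·2 + 4·4 + 1·0; 6·2 + 1·4 + 1·0) = (28, 30, 16)
w2 = Pw1 = (0·28 + 7·30 + 6·16; 7·28 + 4·30 + 1·16; 6·28 + 1·30 + 1·16) = (306, 332, 214)
Pw2 = (3608, 3684, 2382)
w2·Pw2 = 306·3608 + 332·3684 + 214·2382 = 2836884; w2·w2 = 306·306 + 332·332 + 214·214 = 249656
λ ≈ 2836884/249656 = 11.3632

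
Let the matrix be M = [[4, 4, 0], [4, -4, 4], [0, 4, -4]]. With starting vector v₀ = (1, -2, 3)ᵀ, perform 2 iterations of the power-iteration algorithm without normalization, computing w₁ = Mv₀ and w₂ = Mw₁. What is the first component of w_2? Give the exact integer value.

80

w1 = Mv₀ = (-4, 24, -20)
w2 = Mw1 = (80, -192, 176)
The requested component of w2 is 80.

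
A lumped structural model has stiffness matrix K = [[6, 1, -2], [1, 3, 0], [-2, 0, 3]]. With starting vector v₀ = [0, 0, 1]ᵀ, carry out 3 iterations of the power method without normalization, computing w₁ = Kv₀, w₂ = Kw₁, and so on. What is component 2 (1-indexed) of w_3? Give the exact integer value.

-24

w1 = Kv₀ = (6·0 + 1·0 + (-2)·1; 1·0 + 3·0 + 0·1; (-2)·0 + 0·0 + 3·1) = (-2, 0, 3)
w2 = Kw1 = (6·(-2) + 1·0 + (-2)·3; 1·(-2) + 3·0 + 0·3; (-2)·(-2) + 0·0 + 3·3) = (-18, -2, 13)
w3 = Kw2 = (-136, -24, 75)
The requested component of w3 is -24.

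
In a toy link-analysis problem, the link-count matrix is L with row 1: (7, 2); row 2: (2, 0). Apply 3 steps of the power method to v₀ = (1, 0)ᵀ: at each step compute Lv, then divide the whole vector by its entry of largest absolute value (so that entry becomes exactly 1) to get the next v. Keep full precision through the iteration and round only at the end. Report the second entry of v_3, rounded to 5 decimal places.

0.26566

Lv0 = (7.000000, 2.000000); divide by 7.000000 → v1 = (1.000000, 0.285714)
Lv1 = (7.571429, 2.000000); divide by 7.571429 → v2 = (1.000000, 0.264151)
Lv2 = (7.528302, 2.000000); divide by 7.528302 → v3 = (1.000000, 0.265664)
Requested entry of v3: 106/399 = 0.26566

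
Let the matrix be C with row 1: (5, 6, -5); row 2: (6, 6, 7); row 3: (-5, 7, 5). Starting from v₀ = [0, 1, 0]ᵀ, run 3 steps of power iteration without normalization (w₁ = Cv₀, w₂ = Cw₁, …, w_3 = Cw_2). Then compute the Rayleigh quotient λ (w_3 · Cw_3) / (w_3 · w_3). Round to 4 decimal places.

w1 = Cv₀ = (6, 6, 7)
w2 = Cw1 = (31, 121, 47)
w3 = Cw2 = (646, 1241, 927)
Cw3 = (6041, 17811, 10092)
w3·Cw3 = 646·6041 + 1241·17811 + 927·10092 = 35361221; w3·w3 = 646·646 + 1241·1241 + 927·927 = 2816726
λ ≈ 35361221/2816726 = 12.5540

12.5540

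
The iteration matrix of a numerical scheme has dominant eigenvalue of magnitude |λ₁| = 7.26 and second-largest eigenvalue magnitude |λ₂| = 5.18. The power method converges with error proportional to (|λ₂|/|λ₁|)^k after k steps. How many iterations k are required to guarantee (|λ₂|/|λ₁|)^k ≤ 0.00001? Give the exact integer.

35

|λ₂/λ₁| = 5.18/7.26 = 0.71350
Need k ≥ ln(0.00001) / ln(0.71350) = -11.5129 / -0.3376 ≈ 34.105
Smallest integer k satisfying the bound: 35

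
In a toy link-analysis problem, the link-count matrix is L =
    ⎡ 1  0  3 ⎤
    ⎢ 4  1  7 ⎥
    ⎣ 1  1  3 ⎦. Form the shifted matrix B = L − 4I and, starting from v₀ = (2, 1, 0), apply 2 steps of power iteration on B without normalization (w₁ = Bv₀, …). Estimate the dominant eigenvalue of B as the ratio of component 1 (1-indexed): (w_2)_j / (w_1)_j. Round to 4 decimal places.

μ ≈ -4.5000

B = L − 4I has rows (-3, 0, 3); (4, -3, 7); (1, 1, -1)
w1 = Bv₀ = ((-3)·2 + 0·1 + 3·0; 4·2 + (-3)·1 + 7·0; 1·2 + 1·1 + (-1)·0) = (-6, 5, 3)
w2 = Bw1 = ((-3)·(-6) + 0·5 + 3·3; 4·(-6) + (-3)·5 + 7·3; 1·(-6) + 1·5 + (-1)·3) = (27, -18, -4)
Ratio: 27/-6 = -4.5000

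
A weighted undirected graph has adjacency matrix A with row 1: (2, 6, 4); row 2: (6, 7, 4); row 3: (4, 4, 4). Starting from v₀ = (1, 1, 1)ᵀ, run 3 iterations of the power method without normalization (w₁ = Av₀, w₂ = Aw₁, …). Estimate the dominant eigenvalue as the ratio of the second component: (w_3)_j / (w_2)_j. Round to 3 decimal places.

λ ≈ 14.113

w1 = Av₀ = (2·1 + 6·1 + 4·1; 6·1 + 7·1 + 4·1; 4·1 + 4·1 + 4·1) = (12, 17, 12)
w2 = Aw1 = (2·12 + 6·17 + 4·12; 6·12 + 7·17 + 4·12; 4·12 + 4·17 + 4·12) = (174, 239, 164)
w3 = Aw2 = (2438, 3373, 2308)
Ratio at component: 3373 / 239 = 14.113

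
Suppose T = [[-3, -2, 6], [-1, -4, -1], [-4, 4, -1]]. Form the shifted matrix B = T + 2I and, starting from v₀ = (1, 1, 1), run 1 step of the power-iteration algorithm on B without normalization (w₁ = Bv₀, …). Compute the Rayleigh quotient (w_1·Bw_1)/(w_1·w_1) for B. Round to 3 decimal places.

B = T + 2I has rows (-1, -2, 6); (-1, -2, -1); (-4, 4, 1)
w1 = Bv₀ = (3, -4, 1)
Bw1 = (11, 4, -27)
w1·Bw1 = -10; w1·w1 = 26; μ ≈ -10/26 = -0.385

μ ≈ -0.385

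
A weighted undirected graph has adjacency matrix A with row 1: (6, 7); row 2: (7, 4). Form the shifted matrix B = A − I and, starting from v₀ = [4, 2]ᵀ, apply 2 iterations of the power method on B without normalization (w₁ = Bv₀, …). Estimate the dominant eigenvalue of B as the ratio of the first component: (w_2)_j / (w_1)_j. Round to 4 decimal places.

B = A − I has rows (5, 7); (7, 3)
w1 = Bv₀ = (34, 34)
w2 = Bw1 = (408, 340)
Ratio: 408/34 = 12.0000

μ ≈ 12.0000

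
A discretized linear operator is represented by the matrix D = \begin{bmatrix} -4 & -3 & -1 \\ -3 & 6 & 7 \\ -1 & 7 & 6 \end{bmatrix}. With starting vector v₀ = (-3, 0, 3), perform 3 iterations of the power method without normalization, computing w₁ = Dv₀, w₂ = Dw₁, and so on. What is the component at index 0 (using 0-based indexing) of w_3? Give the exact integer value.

-639

w1 = Dv₀ = (9, 30, 21)
w2 = Dw1 = (-147, 300, 327)
w3 = Dw2 = (-639, 4530, 4209)
The requested component of w3 is -639.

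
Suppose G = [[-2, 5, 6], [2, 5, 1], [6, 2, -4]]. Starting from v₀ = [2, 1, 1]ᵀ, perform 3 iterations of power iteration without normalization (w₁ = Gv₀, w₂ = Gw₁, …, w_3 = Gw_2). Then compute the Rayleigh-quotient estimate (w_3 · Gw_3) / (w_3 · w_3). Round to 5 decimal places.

w1 = Gv₀ = (7, 10, 10)
w2 = Gw1 = (96, 74, 22)
w3 = Gw2 = (310, 584, 636)
Gw3 = (6116, 4176, 484)
w3·Gw3 = 310·6116 + 584·4176 + 636·484 = 4642568; w3·w3 = 310·310 + 584·584 + 636·636 = 841652
λ ≈ 4642568/841652 = 5.51602

λ ≈ 5.51602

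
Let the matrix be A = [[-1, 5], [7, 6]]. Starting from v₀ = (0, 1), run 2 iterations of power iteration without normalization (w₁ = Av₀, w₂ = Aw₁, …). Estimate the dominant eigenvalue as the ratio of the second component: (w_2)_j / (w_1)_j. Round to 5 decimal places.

w1 = Av₀ = ((-1)·0 + 5·1; 7·0 + 6·1) = (5, 6)
w2 = Aw1 = ((-1)·5 + 5·6; 7·5 + 6·6) = (25, 71)
Ratio at component: 71 / 6 = 11.83333

λ ≈ 11.83333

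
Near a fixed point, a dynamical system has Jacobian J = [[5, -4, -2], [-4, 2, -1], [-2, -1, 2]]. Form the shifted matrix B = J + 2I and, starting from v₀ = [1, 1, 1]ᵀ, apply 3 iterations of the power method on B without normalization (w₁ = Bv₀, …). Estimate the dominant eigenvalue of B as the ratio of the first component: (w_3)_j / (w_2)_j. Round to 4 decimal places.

B = J + 2I has rows (7, -4, -2); (-4, 4, -1); (-2, -1, 4)
w1 = Bv₀ = (7·1 + (-4)·1 + (-2)·1; (-4)·1 + 4·1 + (-1)·1; (-2)·1 + (-1)·1 + 4·1) = (1, -1, 1)
w2 = Bw1 = (7·1 + (-4)·(-1) + (-2)·1; (-4)·1 + 4·(-1) + (-1)·1; (-2)·1 + (-1)·(-1) + 4·1) = (9, -9, 3)
w3 = Bw2 = (93, -75, 3)
Ratio: 93/9 = 10.3333

μ ≈ 10.3333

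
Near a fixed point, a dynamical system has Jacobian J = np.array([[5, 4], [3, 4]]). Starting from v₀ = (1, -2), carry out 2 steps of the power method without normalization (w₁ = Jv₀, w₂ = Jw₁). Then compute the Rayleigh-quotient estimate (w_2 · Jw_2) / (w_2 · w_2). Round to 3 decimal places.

λ ≈ 8.032

w1 = Jv₀ = (5·1 + 4·(-2); 3·1 + 4·(-2)) = (-3, -5)
w2 = Jw1 = (5·(-3) + 4·(-5); 3·(-3) + 4·(-5)) = (-35, -29)
Jw2 = (-291, -221)
w2·Jw2 = (-35)·(-291) + (-29)·(-221) = 16594; w2·w2 = (-35)·(-35) + (-29)·(-29) = 2066
λ ≈ 16594/2066 = 8.032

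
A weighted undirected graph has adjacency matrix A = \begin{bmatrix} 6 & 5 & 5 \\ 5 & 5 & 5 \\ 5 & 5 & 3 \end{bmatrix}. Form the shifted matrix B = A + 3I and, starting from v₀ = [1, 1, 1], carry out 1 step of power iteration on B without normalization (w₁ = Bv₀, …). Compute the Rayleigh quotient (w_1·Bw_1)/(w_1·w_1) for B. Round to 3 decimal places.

μ ≈ 17.765

B = A + 3I has rows (9, 5, 5); (5, 8, 5); (5, 5, 6)
w1 = Bv₀ = (9·1 + 5·1 + 5·1; 5·1 + 8·1 + 5·1; 5·1 + 5·1 + 6·1) = (19, 18, 16)
Bw1 = (341, 319, 281)
w1·Bw1 = 16717; w1·w1 = 941; μ ≈ 16717/941 = 17.765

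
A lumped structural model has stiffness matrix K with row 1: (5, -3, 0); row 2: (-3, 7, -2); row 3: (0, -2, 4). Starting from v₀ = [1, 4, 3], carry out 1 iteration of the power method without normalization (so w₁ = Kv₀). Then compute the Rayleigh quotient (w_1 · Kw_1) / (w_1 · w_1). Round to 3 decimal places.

λ ≈ 7.817

w1 = Kv₀ = (5·1 + (-3)·4 + 0·3; (-3)·1 + 7·4 + (-2)·3; 0·1 + (-2)·4 + 4·3) = (-7, 19, 4)
Kw1 = (-92, 146, -22)
w1·Kw1 = (-7)·(-92) + 19·146 + 4·(-22) = 3330; w1·w1 = (-7)·(-7) + 19·19 + 4·4 = 426
λ ≈ 3330/426 = 7.817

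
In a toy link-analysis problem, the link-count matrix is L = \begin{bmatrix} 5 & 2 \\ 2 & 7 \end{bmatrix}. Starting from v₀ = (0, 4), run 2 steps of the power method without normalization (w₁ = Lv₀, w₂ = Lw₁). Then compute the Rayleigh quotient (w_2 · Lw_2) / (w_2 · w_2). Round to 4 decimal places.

8.1628

w1 = Lv₀ = (5·0 + 2·4; 2·0 + 7·4) = (8, 28)
w2 = Lw1 = (5·8 + 2·28; 2·8 + 7·28) = (96, 212)
Lw2 = (904, 1676)
w2·Lw2 = 96·904 + 212·1676 = 442096; w2·w2 = 96·96 + 212·212 = 54160
λ ≈ 442096/54160 = 8.1628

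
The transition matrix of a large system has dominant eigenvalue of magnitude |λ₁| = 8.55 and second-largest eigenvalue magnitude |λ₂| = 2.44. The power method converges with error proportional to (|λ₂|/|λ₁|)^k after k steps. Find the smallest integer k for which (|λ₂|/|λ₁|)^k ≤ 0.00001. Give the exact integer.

|λ₂/λ₁| = 2.44/8.55 = 0.28538
Need k ≥ ln(0.00001) / ln(0.28538) = -11.5129 / -1.2539 ≈ 9.181
Smallest integer k satisfying the bound: 10

10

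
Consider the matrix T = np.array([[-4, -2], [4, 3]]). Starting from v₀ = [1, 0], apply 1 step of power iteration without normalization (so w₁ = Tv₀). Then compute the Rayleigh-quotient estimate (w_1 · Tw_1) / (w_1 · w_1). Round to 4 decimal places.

w1 = Tv₀ = (-4, 4)
Tw1 = (8, -4)
w1·Tw1 = (-4)·8 + 4·(-4) = -48; w1·w1 = (-4)·(-4) + 4·4 = 32
λ ≈ -48/32 = -1.5000

λ ≈ -1.5000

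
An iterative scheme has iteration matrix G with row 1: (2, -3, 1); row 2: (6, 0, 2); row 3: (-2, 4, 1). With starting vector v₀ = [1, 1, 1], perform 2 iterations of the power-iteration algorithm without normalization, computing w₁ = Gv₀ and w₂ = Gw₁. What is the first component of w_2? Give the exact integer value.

w1 = Gv₀ = (2·1 + (-3)·1 + 1·1; 6·1 + 0·1 + 2·1; (-2)·1 + 4·1 + 1·1) = (0, 8, 3)
w2 = Gw1 = (2·0 + (-3)·8 + 1·3; 6·0 + 0·8 + 2·3; (-2)·0 + 4·8 + 1·3) = (-21, 6, 35)
The requested component of w2 is -21.

-21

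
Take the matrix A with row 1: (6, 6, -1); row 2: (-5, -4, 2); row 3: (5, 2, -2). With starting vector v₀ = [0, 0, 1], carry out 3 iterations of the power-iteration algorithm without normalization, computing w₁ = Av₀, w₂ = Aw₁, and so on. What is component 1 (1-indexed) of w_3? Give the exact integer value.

w1 = Av₀ = (6·0 + 6·0 + (-1)·1; (-5)·0 + (-4)·0 + 2·1; 5·0 + 2·0 + (-2)·1) = (-1, 2, -2)
w2 = Aw1 = (6·(-1) + 6·2 + (-1)·(-2); (-5)·(-1) + (-4)·2 + 2·(-2); 5·(-1) + 2·2 + (-2)·(-2)) = (8, -7, 3)
w3 = Aw2 = (3, -6, 20)
The requested component of w3 is 3.

3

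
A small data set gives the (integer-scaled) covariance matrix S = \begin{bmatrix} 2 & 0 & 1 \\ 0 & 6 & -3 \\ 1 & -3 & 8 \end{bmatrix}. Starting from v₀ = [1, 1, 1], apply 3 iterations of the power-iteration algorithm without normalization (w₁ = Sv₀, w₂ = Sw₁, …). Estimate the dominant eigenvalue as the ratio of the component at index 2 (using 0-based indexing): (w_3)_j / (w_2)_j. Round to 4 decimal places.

w1 = Sv₀ = (3, 3, 6)
w2 = Sw1 = (12, 0, 42)
w3 = Sw2 = (66, -126, 348)
Ratio at component: 348 / 42 = 8.2857

8.2857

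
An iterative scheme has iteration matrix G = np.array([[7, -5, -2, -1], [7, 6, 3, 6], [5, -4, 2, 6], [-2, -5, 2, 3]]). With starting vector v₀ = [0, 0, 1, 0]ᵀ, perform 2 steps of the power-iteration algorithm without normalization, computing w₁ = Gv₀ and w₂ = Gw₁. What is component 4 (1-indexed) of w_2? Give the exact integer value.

w1 = Gv₀ = (-2, 3, 2, 2)
w2 = Gw1 = (-35, 22, -6, -1)
The requested component of w2 is -1.

-1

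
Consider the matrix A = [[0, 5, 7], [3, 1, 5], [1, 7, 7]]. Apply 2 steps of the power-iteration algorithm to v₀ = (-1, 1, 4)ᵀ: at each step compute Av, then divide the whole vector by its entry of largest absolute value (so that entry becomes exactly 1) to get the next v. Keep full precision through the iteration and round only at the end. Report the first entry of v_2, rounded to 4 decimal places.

0.8262

Av0 = (33.00000, 18.00000, 34.00000); divide by 34.00000 → v1 = (0.97059, 0.52941, 1.00000)
Av1 = (9.64706, 8.44118, 11.67647); divide by 11.67647 → v2 = (0.82620, 0.72292, 1.00000)
Requested entry of v2: 328/397 = 0.8262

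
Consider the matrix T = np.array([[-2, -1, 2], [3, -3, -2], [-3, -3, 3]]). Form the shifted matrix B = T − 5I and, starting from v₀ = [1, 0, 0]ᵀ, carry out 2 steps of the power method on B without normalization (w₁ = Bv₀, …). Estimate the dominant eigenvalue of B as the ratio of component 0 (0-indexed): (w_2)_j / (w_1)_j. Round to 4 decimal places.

B = T − 5I has rows (-7, -1, 2); (3, -8, -2); (-3, -3, -2)
w1 = Bv₀ = ((-7)·1 + (-1)·0 + 2·0; 3·1 + (-8)·0 + (-2)·0; (-3)·1 + (-3)·0 + (-2)·0) = (-7, 3, -3)
w2 = Bw1 = ((-7)·(-7) + (-1)·3 + 2·(-3); 3·(-7) + (-8)·3 + (-2)·(-3); (-3)·(-7) + (-3)·3 + (-2)·(-3)) = (40, -39, 18)
Ratio: 40/-7 = -5.7143

μ ≈ -5.7143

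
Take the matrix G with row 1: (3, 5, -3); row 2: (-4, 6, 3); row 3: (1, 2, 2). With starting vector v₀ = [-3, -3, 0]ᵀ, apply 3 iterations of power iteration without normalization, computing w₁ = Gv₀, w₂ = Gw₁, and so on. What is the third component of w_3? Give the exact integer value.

-117

w1 = Gv₀ = (3·(-3) + 5·(-3) + (-3)·0; (-4)·(-3) + 6·(-3) + 3·0; 1·(-3) + 2·(-3) + 2·0) = (-24, -6, -9)
w2 = Gw1 = (3·(-24) + 5·(-6) + (-3)·(-9); (-4)·(-24) + 6·(-6) + 3·(-9); 1·(-24) + 2·(-6) + 2·(-9)) = (-75, 33, -54)
w3 = Gw2 = (102, 336, -117)
The requested component of w3 is -117.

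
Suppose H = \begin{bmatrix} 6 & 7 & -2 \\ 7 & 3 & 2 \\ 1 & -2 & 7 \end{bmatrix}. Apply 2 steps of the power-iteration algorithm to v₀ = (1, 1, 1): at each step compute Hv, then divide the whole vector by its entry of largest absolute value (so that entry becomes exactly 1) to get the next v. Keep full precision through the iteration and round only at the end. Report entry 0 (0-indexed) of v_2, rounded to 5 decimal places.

1.00000

Hv0 = (11.000000, 12.000000, 6.000000); divide by 12.000000 → v1 = (0.916667, 1.000000, 0.500000)
Hv1 = (11.500000, 10.416667, 2.416667); divide by 11.500000 → v2 = (1.000000, 0.905797, 0.210145)
Requested entry of v2: 138/138 = 1.00000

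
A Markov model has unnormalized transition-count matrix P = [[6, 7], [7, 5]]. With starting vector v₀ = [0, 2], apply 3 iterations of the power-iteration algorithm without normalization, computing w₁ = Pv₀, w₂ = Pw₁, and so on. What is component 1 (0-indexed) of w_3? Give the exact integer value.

1818

w1 = Pv₀ = (6·0 + 7·2; 7·0 + 5·2) = (14, 10)
w2 = Pw1 = (6·14 + 7·10; 7·14 + 5·10) = (154, 148)
w3 = Pw2 = (1960, 1818)
The requested component of w3 is 1818.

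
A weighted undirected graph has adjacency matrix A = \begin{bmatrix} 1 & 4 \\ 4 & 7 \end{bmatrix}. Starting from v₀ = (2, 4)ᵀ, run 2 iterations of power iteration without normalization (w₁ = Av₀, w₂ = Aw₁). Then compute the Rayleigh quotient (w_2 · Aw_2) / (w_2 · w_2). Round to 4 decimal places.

9.0000

w1 = Av₀ = (1·2 + 4·4; 4·2 + 7·4) = (18, 36)
w2 = Aw1 = (1·18 + 4·36; 4·18 + 7·36) = (162, 324)
Aw2 = (1458, 2916)
w2·Aw2 = 162·1458 + 324·2916 = 1180980; w2·w2 = 162·162 + 324·324 = 131220
λ ≈ 1180980/131220 = 9.0000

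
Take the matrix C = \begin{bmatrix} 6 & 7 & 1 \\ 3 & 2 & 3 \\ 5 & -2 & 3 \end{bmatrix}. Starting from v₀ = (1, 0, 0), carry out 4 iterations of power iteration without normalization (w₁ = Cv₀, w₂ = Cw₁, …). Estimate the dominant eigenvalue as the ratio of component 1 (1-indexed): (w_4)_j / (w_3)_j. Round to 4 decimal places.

w1 = Cv₀ = (6, 3, 5)
w2 = Cw1 = (62, 39, 39)
w3 = Cw2 = (684, 381, 349)
w4 = Cw3 = (7120, 3861, 3705)
Ratio at component: 7120 / 684 = 10.4094

λ ≈ 10.4094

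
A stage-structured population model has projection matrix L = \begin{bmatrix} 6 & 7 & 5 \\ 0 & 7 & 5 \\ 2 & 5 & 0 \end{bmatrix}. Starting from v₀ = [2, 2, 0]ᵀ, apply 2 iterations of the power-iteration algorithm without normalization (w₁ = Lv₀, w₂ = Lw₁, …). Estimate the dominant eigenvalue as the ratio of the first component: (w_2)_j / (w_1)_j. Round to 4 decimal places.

λ ≈ 12.4615

w1 = Lv₀ = (26, 14, 14)
w2 = Lw1 = (324, 168, 122)
Ratio at component: 324 / 26 = 12.4615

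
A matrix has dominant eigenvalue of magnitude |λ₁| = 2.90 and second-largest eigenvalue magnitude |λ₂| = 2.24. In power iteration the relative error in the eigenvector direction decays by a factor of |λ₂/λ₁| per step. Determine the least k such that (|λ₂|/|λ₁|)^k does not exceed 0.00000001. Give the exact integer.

72

|λ₂/λ₁| = 2.24/2.90 = 0.77241
Need k ≥ ln(0.00000001) / ln(0.77241) = -18.4207 / -0.2582 ≈ 71.333
Smallest integer k satisfying the bound: 72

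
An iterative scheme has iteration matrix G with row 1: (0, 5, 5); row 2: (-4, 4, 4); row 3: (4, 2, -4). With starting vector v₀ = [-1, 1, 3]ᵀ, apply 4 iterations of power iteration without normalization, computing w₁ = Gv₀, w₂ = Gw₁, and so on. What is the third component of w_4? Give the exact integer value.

5904

w1 = Gv₀ = (0·(-1) + 5·1 + 5·3; (-4)·(-1) + 4·1 + 4·3; 4·(-1) + 2·1 + (-4)·3) = (20, 20, -14)
w2 = Gw1 = (0·20 + 5·20 + 5·(-14); (-4)·20 + 4·20 + 4·(-14); 4·20 + 2·20 + (-4)·(-14)) = (30, -56, 176)
w3 = Gw2 = (600, 360, -696)
w4 = Gw3 = (-1680, -3744, 5904)
The requested component of w4 is 5904.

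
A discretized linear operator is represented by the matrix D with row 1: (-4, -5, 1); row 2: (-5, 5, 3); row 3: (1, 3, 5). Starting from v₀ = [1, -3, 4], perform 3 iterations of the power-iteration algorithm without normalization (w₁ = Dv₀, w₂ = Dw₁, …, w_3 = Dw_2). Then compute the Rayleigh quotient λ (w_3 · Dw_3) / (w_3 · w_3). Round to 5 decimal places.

0.94133

w1 = Dv₀ = ((-4)·1 + (-5)·(-3) + 1·4; (-5)·1 + 5·(-3) + 3·4; 1·1 + 3·(-3) + 5·4) = (15, -8, 12)
w2 = Dw1 = ((-4)·15 + (-5)·(-8) + 1·12; (-5)·15 + 5·(-8) + 3·12; 1·15 + 3·(-8) + 5·12) = (-8, -79, 51)
w3 = Dw2 = (478, -202, 10)
Dw3 = (-892, -3370, -78)
w3·Dw3 = 478·(-892) + (-202)·(-3370) + 10·(-78) = 253584; w3·w3 = 478·478 + (-202)·(-202) + 10·10 = 269388
λ ≈ 253584/269388 = 0.94133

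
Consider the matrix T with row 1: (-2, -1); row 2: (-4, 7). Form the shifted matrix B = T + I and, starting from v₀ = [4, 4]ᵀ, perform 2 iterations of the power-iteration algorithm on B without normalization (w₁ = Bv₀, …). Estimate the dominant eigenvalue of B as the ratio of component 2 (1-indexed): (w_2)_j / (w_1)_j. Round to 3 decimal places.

B = T + I has rows (-1, -1); (-4, 8)
w1 = Bv₀ = ((-1)·4 + (-1)·4; (-4)·4 + 8·4) = (-8, 16)
w2 = Bw1 = ((-1)·(-8) + (-1)·16; (-4)·(-8) + 8·16) = (-8, 160)
Ratio: 160/16 = 10.000

10.000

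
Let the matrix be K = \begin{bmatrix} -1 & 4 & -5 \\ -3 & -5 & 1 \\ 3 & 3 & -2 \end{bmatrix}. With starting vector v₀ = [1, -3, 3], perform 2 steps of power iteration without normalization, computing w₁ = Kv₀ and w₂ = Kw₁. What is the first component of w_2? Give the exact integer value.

w1 = Kv₀ = ((-1)·1 + 4·(-3) + (-5)·3; (-3)·1 + (-5)·(-3) + 1·3; 3·1 + 3·(-3) + (-2)·3) = (-28, 15, -12)
w2 = Kw1 = ((-1)·(-28) + 4·15 + (-5)·(-12); (-3)·(-28) + (-5)·15 + 1·(-12); 3·(-28) + 3·15 + (-2)·(-12)) = (148, -3, -15)
The requested component of w2 is 148.

148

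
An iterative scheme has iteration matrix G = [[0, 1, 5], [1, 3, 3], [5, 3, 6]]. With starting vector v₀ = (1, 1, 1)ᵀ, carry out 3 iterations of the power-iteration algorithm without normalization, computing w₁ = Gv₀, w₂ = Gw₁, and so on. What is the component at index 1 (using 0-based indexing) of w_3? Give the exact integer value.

689

w1 = Gv₀ = (0·1 + 1·1 + 5·1; 1·1 + 3·1 + 3·1; 5·1 + 3·1 + 6·1) = (6, 7, 14)
w2 = Gw1 = (0·6 + 1·7 + 5·14; 1·6 + 3·7 + 3·14; 5·6 + 3·7 + 6·14) = (77, 69, 135)
w3 = Gw2 = (744, 689, 1402)
The requested component of w3 is 689.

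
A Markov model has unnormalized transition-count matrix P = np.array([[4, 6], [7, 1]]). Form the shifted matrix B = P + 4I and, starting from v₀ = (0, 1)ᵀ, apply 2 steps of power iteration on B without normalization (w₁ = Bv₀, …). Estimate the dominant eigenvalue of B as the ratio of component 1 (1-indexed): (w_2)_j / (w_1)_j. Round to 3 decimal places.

13.000

B = P + 4I has rows (8, 6); (7, 5)
w1 = Bv₀ = (6, 5)
w2 = Bw1 = (78, 67)
Ratio: 78/6 = 13.000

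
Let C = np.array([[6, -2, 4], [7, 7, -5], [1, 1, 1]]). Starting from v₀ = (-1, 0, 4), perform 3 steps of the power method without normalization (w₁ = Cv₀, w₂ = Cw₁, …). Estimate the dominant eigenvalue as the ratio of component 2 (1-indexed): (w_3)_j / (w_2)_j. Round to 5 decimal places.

λ ≈ -0.10448

w1 = Cv₀ = (6·(-1) + (-2)·0 + 4·4; 7·(-1) + 7·0 + (-5)·4; 1·(-1) + 1·0 + 1·4) = (10, -27, 3)
w2 = Cw1 = (6·10 + (-2)·(-27) + 4·3; 7·10 + 7·(-27) + (-5)·3; 1·10 + 1·(-27) + 1·3) = (126, -134, -14)
w3 = Cw2 = (968, 14, -22)
Ratio at component: 14 / -134 = -0.10448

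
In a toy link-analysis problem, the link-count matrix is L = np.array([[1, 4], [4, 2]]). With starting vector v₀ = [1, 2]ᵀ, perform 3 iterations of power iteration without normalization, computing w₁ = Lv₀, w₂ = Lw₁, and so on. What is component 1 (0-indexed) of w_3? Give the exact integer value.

w1 = Lv₀ = (1·1 + 4·2; 4·1 + 2·2) = (9, 8)
w2 = Lw1 = (1·9 + 4·8; 4·9 + 2·8) = (41, 52)
w3 = Lw2 = (249, 268)
The requested component of w3 is 268.

268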